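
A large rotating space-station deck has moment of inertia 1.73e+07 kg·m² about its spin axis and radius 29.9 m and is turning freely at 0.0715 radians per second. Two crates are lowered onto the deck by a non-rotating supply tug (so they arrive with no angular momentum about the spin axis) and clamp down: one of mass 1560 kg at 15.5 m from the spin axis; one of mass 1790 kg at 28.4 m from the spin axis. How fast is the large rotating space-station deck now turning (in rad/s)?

ω_f ≈ 0.0647 rad/s

No external torque acts about the spin axis; L_before = L_after.
Added inertia Σmr² = (1560)(15.5)² + (1790)(28.4)² = 1.819e+06 kg·m²; I_f = 1.730e+07 + 1.819e+06 = 1.912e+07 kg·m².
ω_f = I_p ω_i / I_f = (1.730e+07)(0.0715) / 1.912e+07 = 0.06470 rad/s.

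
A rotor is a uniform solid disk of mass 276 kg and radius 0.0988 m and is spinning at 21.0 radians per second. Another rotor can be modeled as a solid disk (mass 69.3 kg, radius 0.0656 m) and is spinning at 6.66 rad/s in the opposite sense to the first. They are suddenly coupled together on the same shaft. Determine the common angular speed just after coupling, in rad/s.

|ω_f| ≈ 18.2 rad/s

The coupling torques are internal; angular momentum about the shared axis is conserved.
Moments of inertia: I_A = ½(276)(0.0988)² = 1.347 kg·m²; I_B = ½(69.3)(0.0656)² = 0.1491 kg·m².
Taking A's sense as positive: L = (1.347)(21.0) − (0.1491)(6.66) = 27.30 kg·m²·rad/s.
Combined I = 1.347 + 0.1491 = 1.496 kg·m².
ω_f = L / I = 27.30 / 1.496 = 18.24 rad/s.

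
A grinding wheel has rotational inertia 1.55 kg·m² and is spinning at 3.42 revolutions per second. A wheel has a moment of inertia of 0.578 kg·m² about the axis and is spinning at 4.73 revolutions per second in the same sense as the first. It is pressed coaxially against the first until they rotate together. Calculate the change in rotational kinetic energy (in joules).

The coupling torques are internal; angular momentum about the shared axis is conserved.
Taking A's sense as positive: L = (1.550)(3.42) + (0.5780)(4.73) = 8.035 kg·m²·rev/s.
Combined I = 1.550 + 0.5780 = 2.128 kg·m².
ω_f = L / I = 8.035 / 2.128 = 3.776 rev/s.
KE_i = ½ΣIω² = 613.1 J; KE_f = ½(2.128)(23.72)² = 598.9 J.

ΔKE ≈ -14.3 J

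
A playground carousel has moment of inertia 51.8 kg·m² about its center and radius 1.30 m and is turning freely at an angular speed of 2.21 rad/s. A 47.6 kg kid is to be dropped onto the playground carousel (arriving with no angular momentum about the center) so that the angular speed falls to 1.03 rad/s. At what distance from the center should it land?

r ≈ 1.12 m

No external torque acts about the center; L_before = L_after.
I_p ω_i = (I_p + m r²) ω_f ⇒ m r² = I_p(ω_i/ω_f − 1) = 51.80(2.21/1.03 − 1) = 59.34 kg·m².
r = √(59.34/47.6) = 1.117 m.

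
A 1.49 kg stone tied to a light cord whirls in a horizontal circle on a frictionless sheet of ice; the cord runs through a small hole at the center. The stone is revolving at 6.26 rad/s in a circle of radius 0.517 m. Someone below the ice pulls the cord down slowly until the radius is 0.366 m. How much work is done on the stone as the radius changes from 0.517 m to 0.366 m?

W ≈ 7.77 J

The constraining force is radial, so m r² ω about the center is conserved.
ω₂ = ω₁ (r₁/r₂)² = (6.26)(0.517/0.366)² = 12.49 rad/s.
W = ΔKE = ½m(v₂² − v₁²) = 7.767 J.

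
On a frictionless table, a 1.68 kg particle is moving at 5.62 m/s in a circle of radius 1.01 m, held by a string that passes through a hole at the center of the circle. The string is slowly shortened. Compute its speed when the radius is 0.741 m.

v₂ ≈ 7.66 m/s

Central (radial) force ⇒ zero torque about the center ⇒ m v r is constant.
v₂ = v₁ r₁ / r₂ = (5.62)(1.01) / (0.741) = 7.660 m/s.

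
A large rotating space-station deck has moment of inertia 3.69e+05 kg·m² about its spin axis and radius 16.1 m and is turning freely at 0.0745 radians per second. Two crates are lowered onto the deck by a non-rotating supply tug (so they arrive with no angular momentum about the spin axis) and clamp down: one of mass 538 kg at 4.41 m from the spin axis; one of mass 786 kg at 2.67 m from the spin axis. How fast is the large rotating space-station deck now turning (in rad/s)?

The added mass arrives with no angular momentum about the spin axis, and any external torque about the spin axis is negligible, so the system's angular momentum is conserved.
Added inertia Σmr² = (538)(4.41)² + (786)(2.67)² = 16070 kg·m²; I_f = 3.690e+05 + 16070 = 3.851e+05 kg·m².
ω_f = I_p ω_i / I_f = (3.690e+05)(0.0745) / 3.851e+05 = 0.07139 rad/s.

ω_f ≈ 0.0714 rad/s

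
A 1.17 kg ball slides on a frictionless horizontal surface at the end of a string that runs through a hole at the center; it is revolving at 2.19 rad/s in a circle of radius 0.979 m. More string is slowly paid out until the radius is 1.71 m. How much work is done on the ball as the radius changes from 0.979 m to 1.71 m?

The constraining force is radial, so m r² ω about the center is conserved.
ω₂ = ω₁ (r₁/r₂)² = (2.19)(0.979/1.71)² = 0.7178 rad/s.
W = ΔKE = ½m(v₂² − v₁²) = -1.808 J.

W ≈ -1.81 J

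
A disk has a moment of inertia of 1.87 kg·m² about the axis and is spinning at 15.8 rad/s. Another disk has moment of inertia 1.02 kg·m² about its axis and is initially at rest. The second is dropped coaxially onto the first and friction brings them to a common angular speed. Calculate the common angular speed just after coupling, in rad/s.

The coupling torques are internal; angular momentum about the shared axis is conserved.
Taking A's sense as positive: L = (1.870)(15.8) = 29.55 kg·m²·rad/s.
Combined I = 1.870 + 1.020 = 2.890 kg·m².
ω_f = L / I = 29.55 / 2.890 = 10.22 rad/s.

|ω_f| ≈ 10.2 rad/s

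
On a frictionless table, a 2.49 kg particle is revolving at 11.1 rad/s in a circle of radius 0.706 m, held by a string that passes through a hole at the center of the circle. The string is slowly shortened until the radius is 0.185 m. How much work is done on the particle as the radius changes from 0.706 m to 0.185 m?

W ≈ 1040 J

No torque about the axis ⇒ m r₁² ω₁ = m r₂² ω₂.
ω₂ = ω₁ (r₁/r₂)² = (11.1)(0.706/0.185)² = 161.7 rad/s.
W = ΔKE = ½m(v₂² − v₁²) = 1037 J.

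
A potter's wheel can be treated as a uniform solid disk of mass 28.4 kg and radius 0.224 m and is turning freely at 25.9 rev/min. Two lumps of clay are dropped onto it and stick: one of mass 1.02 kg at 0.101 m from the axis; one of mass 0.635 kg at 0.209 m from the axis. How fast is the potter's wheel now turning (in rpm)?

The added mass arrives with no angular momentum about the axis, and any external torque about the axis is negligible, so the system's angular momentum is conserved.
I_p = ½(28.4)(0.224)² = 0.7125 kg·m².
Added inertia Σmr² = (1.02)(0.101)² + (0.635)(0.209)² = 0.03814 kg·m²; I_f = 0.7125 + 0.03814 = 0.7506 kg·m².
ω_f = I_p ω_i / I_f = (0.7125)(25.9) / 0.7506 = 24.58 rpm.

ω_f ≈ 24.6 rpm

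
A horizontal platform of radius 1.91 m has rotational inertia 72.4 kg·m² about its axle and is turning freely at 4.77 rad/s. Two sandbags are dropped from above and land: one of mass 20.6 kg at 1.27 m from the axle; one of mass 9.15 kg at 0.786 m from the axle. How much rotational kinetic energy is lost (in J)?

No external torque acts about the axle; L_before = L_after.
Added inertia Σmr² = (20.6)(1.27)² + (9.15)(0.786)² = 38.88 kg·m²; I_f = 72.40 + 38.88 = 111.3 kg·m².
ω_f = I_p ω_i / I_f = (72.40)(4.77) / 111.3 = 3.103 rad/s.
KE_i = ½(72.40)(4.770 rad/s)² = 823.7 J; KE_f = ½(111.3)(3.103)² = 535.9 J.

energy lost ≈ 288 J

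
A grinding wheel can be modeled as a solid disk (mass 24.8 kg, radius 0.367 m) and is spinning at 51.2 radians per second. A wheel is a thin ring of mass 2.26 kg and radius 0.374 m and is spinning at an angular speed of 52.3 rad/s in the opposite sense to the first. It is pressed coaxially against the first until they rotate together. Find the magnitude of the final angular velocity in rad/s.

|ω_f| ≈ 34.7 rad/s

The coupling torques are internal; angular momentum about the shared axis is conserved.
Moments of inertia: I_A = ½(24.8)(0.367)² = 1.670 kg·m²; I_B = (2.26)(0.374)² = 0.3161 kg·m².
Taking A's sense as positive: L = (1.670)(51.2) − (0.3161)(52.3) = 68.98 kg·m²·rad/s.
Combined I = 1.670 + 0.3161 = 1.986 kg·m².
ω_f = L / I = 68.98 / 1.986 = 34.73 rad/s.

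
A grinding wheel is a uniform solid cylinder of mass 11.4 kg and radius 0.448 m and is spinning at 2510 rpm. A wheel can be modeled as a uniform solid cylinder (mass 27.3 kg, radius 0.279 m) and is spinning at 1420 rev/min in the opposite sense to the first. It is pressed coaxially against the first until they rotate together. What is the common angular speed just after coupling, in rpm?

No external torque acts about the common axis, so total angular momentum is conserved.
Moments of inertia: I_A = ½(11.4)(0.448)² = 1.144 kg·m²; I_B = ½(27.3)(0.279)² = 1.063 kg·m².
Taking A's sense as positive: L = (1.144)(2510) − (1.063)(1420) = 1363 kg·m²·rpm.
Combined I = 1.144 + 1.063 = 2.207 kg·m².
ω_f = L / I = 1363 / 2.207 = 617.6 rpm.

|ω_f| ≈ 618 rpm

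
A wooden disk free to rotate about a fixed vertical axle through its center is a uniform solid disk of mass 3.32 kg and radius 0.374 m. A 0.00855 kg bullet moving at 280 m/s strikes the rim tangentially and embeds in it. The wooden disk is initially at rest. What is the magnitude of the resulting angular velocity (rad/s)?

The axle reaction passes through the axle and exerts no torque about it; angular momentum about the axle is conserved through the impact.
I_p = ½(3.32)(0.374)² = 0.2322 kg·m². Taking the sense of the bullet's angular momentum as positive, L_{bullet} = m v R = (0.00855)(280)(0.374) = 0.8954 kg·m²/s.
L_i = 0 + 0.8954 = 0.8954 kg·m²/s.
After sticking, I_f = I_p + m R² = 0.2322 + (0.00855)(0.374)² = 0.2334 kg·m².
ω_f = L_i / I_f = 0.8954 / 0.2334 = 3.836 rad/s.

|ω_f| ≈ 3.84 rad/s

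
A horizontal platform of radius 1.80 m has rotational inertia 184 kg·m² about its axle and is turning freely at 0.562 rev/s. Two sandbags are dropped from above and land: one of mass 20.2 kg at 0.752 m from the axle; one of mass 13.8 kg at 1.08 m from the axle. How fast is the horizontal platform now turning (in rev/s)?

ω_f ≈ 0.489 rev/s

No external torque acts about the axle; L_before = L_after.
Added inertia Σmr² = (20.2)(0.752)² + (13.8)(1.08)² = 27.52 kg·m²; I_f = 184.0 + 27.52 = 211.5 kg·m².
ω_f = I_p ω_i / I_f = (184.0)(0.562) / 211.5 = 0.4889 rev/s.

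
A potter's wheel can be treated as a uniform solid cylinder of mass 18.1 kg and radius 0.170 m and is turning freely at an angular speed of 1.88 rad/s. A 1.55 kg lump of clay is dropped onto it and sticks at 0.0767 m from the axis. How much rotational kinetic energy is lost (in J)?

energy lost ≈ 0.0156 J

No external torque acts about the axis; L_before = L_after.
I_p = ½(18.1)(0.170)² = 0.2615 kg·m².
Added inertia Σmr² = (1.55)(0.0767)² = 0.009118 kg·m²; I_f = 0.2615 + 0.009118 = 0.2707 kg·m².
ω_f = I_p ω_i / I_f = (0.2615)(1.88) / 0.2707 = 1.817 rad/s.
KE_i = ½(0.2615)(1.880 rad/s)² = 0.4622 J; KE_f = ½(0.2707)(1.817)² = 0.4466 J.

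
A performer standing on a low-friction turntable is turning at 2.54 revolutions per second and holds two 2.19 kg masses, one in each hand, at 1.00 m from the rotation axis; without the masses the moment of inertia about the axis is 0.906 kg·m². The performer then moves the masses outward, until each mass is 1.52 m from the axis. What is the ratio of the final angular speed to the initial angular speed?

With no external torque about the axis, L is conserved: I₁ω₁ = I₂ω₂.
I₁ = 0.906 + 2(2.19)(1.00)² = 5.286 kg·m²; I₂ = 0.906 + 2(2.19)(1.52)² = 11.03 kg·m².
ω₂/ω₁ = I₁/I₂ = 5.286 / 11.03 = 0.4794.

ω₂/ω₁ ≈ 0.479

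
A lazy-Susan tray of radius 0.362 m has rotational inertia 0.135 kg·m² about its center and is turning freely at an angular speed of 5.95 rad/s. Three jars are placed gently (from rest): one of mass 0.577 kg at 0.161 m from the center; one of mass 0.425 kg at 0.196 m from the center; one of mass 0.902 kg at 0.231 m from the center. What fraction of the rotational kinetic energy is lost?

No external torque acts about the center; L_before = L_after.
Added inertia Σmr² = (0.577)(0.161)² + (0.425)(0.196)² + (0.902)(0.231)² = 0.07941 kg·m²; I_f = 0.1350 + 0.07941 = 0.2144 kg·m².
ω_f = I_p ω_i / I_f = (0.1350)(5.95) / 0.2144 = 3.746 rad/s.
KE_i = ½(0.1350)(5.950 rad/s)² = 2.390 J; KE_f = ½(0.2144)(3.746)² = 1.505 J.
Fraction lost = 0.3704.

fraction ≈ 0.370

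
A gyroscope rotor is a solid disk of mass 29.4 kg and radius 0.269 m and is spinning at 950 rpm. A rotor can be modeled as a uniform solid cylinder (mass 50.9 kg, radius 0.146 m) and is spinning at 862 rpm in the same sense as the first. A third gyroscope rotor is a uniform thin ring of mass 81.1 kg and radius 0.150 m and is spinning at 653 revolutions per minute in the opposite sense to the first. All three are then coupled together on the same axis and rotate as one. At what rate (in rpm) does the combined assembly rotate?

|ω_f| ≈ 83.5 rpm

No external torque acts about the common axis, so total angular momentum is conserved.
Moments of inertia: I_A = ½(29.4)(0.269)² = 1.064 kg·m²; I_B = ½(50.9)(0.146)² = 0.5425 kg·m²; I_C = (81.1)(0.150)² = 1.825 kg·m².
Taking A's sense as positive: L = (1.064)(950) + (0.5425)(862) − (1.825)(653) = 286.6 kg·m²·rpm.
Combined I = 1.064 + 0.5425 + 1.825 = 3.431 kg·m².
ω_f = L / I = 286.6 / 3.431 = 83.53 rpm.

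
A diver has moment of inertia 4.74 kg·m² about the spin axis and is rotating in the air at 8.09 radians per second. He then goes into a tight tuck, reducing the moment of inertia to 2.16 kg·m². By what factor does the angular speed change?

ω₂/ω₁ ≈ 2.19

No external torque acts about the spin axis, so angular momentum is conserved.
ω₂/ω₁ = I₁/I₂ = 4.740 / 2.160 = 2.194.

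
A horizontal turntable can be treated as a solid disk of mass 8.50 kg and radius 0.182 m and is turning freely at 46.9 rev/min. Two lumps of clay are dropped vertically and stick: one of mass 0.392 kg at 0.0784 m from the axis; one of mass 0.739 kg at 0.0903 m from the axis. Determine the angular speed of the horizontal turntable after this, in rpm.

ω_f ≈ 44.2 rpm

No external torque acts about the axis; L_before = L_after.
I_p = ½(8.50)(0.182)² = 0.1408 kg·m².
Added inertia Σmr² = (0.392)(0.0784)² + (0.739)(0.0903)² = 0.008435 kg·m²; I_f = 0.1408 + 0.008435 = 0.1492 kg·m².
ω_f = I_p ω_i / I_f = (0.1408)(46.9) / 0.1492 = 44.25 rpm.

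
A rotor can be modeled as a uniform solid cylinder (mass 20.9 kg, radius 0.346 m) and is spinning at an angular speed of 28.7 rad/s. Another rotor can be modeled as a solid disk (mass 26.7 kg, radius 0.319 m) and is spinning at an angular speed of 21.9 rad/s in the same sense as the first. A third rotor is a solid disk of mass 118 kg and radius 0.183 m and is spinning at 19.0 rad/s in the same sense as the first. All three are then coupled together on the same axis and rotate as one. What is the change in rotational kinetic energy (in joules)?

ΔKE ≈ -36.4 J

The coupling torques are internal; angular momentum about the shared axis is conserved.
Moments of inertia: I_A = ½(20.9)(0.346)² = 1.251 kg·m²; I_B = ½(26.7)(0.319)² = 1.359 kg·m²; I_C = ½(118)(0.183)² = 1.976 kg·m².
Taking A's sense as positive: L = (1.251)(28.7) + (1.359)(21.9) + (1.976)(19.0) = 103.2 kg·m²·rad/s.
Combined I = 1.251 + 1.359 + 1.976 = 4.585 kg·m².
ω_f = L / I = 103.2 / 4.585 = 22.51 rad/s.
KE_i = ½ΣIω² = 1198 J; KE_f = ½(4.585)(22.51)² = 1161 J.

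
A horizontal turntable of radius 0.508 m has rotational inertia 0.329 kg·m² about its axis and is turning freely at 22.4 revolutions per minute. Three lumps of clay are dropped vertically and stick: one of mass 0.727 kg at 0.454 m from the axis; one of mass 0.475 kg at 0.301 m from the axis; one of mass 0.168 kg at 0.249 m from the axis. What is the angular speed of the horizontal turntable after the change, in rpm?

ω_f ≈ 13.8 rpm

The added mass arrives with no angular momentum about the axis, and any external torque about the axis is negligible, so the system's angular momentum is conserved.
Added inertia Σmr² = (0.727)(0.454)² + (0.475)(0.301)² + (0.168)(0.249)² = 0.2033 kg·m²; I_f = 0.3290 + 0.2033 = 0.5323 kg·m².
ω_f = I_p ω_i / I_f = (0.3290)(22.4) / 0.5323 = 13.84 rpm.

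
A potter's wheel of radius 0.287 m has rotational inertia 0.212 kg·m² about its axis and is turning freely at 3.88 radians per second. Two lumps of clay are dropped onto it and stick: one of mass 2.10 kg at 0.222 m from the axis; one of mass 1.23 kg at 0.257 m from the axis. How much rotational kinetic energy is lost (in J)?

energy lost ≈ 0.743 J

No external torque acts about the axis; L_before = L_after.
Added inertia Σmr² = (2.10)(0.222)² + (1.23)(0.257)² = 0.1847 kg·m²; I_f = 0.2120 + 0.1847 = 0.3967 kg·m².
ω_f = I_p ω_i / I_f = (0.2120)(3.88) / 0.3967 = 2.073 rad/s.
KE_i = ½(0.2120)(3.880 rad/s)² = 1.596 J; KE_f = ½(0.3967)(2.073)² = 0.8527 J.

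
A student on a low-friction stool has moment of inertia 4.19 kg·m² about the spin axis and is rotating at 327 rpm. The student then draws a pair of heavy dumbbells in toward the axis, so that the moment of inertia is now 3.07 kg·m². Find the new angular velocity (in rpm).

ω₂ ≈ 446 rpm

No external torque acts about the spin axis, so angular momentum is conserved.
ω₂ = I₁ω₁ / I₂ = (4.190)(327 rpm) / (3.070) = 446.3 rpm.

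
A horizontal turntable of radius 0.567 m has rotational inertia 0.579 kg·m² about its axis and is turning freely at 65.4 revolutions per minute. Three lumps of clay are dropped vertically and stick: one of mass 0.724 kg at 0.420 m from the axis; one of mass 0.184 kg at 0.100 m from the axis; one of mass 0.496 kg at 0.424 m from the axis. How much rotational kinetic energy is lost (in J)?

energy lost ≈ 3.72 J

The added mass arrives with no angular momentum about the axis, and any external torque about the axis is negligible, so the system's angular momentum is conserved.
Added inertia Σmr² = (0.724)(0.420)² + (0.184)(0.100)² + (0.496)(0.424)² = 0.2187 kg·m²; I_f = 0.5790 + 0.2187 = 0.7977 kg·m².
ω_f = I_p ω_i / I_f = (0.5790)(65.4) / 0.7977 = 47.47 rpm.
KE_i = ½(0.5790)(6.849 rad/s)² = 13.58 J; KE_f = ½(0.7977)(4.971)² = 9.856 J.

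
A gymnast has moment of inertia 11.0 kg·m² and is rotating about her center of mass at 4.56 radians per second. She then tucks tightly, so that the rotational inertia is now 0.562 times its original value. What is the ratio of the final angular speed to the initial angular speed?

ω₂/ω₁ ≈ 1.78

No external torque acts about the spin axis, so angular momentum is conserved.
I₂ = 0.562 × 11.0 = 6.182 kg·m².
ω₂/ω₁ = I₁/I₂ = 11.00 / 6.182 = 1.779.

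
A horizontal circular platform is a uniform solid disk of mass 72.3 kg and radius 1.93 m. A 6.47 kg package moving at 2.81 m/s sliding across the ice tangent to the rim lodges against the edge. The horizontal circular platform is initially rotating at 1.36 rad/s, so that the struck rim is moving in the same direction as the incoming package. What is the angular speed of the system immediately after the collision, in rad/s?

|ω_f| ≈ 1.37 rad/s

About the central axle the impulsive forces during the collision are internal, so angular momentum about that axis is conserved.
I_p = ½(72.3)(1.93)² = 134.7 kg·m². Taking the sense of the package's angular momentum as positive, L_{package} = m v R = (6.47)(2.81)(1.93) = 35.09 kg·m²/s.
L_i = +I_p ω_p + m v R = +(134.7)(1.36) + 35.09 = 218.2 kg·m²/s.
After sticking, I_f = I_p + m R² = 134.7 + (6.47)(1.93)² = 158.8 kg·m².
ω_f = L_i / I_f = 218.2 / 158.8 = 1.375 rad/s.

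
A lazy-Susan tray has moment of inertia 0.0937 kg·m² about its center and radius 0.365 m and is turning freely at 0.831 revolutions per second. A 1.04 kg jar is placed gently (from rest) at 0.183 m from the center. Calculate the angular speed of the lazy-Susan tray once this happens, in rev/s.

No external torque acts about the center; L_before = L_after.
Added inertia Σmr² = (1.04)(0.183)² = 0.03483 kg·m²; I_f = 0.09370 + 0.03483 = 0.1285 kg·m².
ω_f = I_p ω_i / I_f = (0.09370)(0.831) / 0.1285 = 0.6058 rev/s.

ω_f ≈ 0.606 rev/s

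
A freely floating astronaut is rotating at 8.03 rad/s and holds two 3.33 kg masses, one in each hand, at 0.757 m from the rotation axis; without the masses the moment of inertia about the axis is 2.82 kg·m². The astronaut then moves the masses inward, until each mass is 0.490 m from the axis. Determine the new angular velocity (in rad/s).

With no external torque about the axis, L is conserved: I₁ω₁ = I₂ω₂.
I₁ = 2.82 + 2(3.33)(0.757)² = 6.637 kg·m²; I₂ = 2.82 + 2(3.33)(0.490)² = 4.419 kg·m².
ω₂ = I₁ω₁ / I₂ = (6.637)(8.03 rad/s) / (4.419) = 12.06 rad/s.

ω₂ ≈ 12.1 rad/s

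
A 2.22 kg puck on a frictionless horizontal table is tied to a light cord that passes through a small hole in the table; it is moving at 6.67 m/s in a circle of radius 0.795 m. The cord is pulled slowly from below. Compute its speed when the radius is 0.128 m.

v₂ ≈ 41.4 m/s

The only horizontal force on the mass is along the cord (radial), so it exerts no torque about the hole and angular momentum m v r is conserved.
v₂ = v₁ r₁ / r₂ = (6.67)(0.795) / (0.128) = 41.43 m/s.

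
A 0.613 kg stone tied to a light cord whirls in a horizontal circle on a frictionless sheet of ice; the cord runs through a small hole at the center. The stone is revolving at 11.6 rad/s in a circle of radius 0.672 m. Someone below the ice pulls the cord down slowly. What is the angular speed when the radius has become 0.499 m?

ω₂ ≈ 21.0 rad/s

The constraining force is radial, so m r² ω about the center is conserved.
ω₂ = ω₁ (r₁/r₂)² = (11.6)(0.672/0.499)² = 21.04 rad/s.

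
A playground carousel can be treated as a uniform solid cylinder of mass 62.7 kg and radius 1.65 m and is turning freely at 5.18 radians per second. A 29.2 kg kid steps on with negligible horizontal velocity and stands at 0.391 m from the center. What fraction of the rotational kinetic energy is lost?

The added mass arrives with no angular momentum about the center, and any external torque about the center is negligible, so the system's angular momentum is conserved.
I_p = ½(62.7)(1.65)² = 85.35 kg·m².
Added inertia Σmr² = (29.2)(0.391)² = 4.464 kg·m²; I_f = 85.35 + 4.464 = 89.81 kg·m².
ω_f = I_p ω_i / I_f = (85.35)(5.18) / 89.81 = 4.923 rad/s.
KE_i = ½(85.35)(5.180 rad/s)² = 1145 J; KE_f = ½(89.81)(4.923)² = 1088 J.
Fraction lost = 0.04970.

fraction ≈ 0.0497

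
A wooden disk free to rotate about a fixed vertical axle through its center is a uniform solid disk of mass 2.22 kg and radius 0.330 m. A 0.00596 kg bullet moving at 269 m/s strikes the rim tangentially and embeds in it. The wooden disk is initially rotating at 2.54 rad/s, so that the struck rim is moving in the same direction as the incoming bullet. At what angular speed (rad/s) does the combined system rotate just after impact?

The axle reaction passes through the axle and exerts no torque about it; angular momentum about the axle is conserved through the impact.
I_p = ½(2.22)(0.330)² = 0.1209 kg·m². Taking the sense of the bullet's angular momentum as positive, L_{bullet} = m v R = (0.00596)(269)(0.330) = 0.5291 kg·m²/s.
L_i = +I_p ω_p + m v R = +(0.1209)(2.54) + 0.5291 = 0.8361 kg·m²/s.
After sticking, I_f = I_p + m R² = 0.1209 + (0.00596)(0.330)² = 0.1215 kg·m².
ω_f = L_i / I_f = 0.8361 / 0.1215 = 6.880 rad/s.

|ω_f| ≈ 6.88 rad/s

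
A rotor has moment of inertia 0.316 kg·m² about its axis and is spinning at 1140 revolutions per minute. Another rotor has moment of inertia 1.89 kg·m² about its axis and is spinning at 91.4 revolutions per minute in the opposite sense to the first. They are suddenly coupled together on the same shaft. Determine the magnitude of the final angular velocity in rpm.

|ω_f| ≈ 85.0 rpm

No external torque acts about the common axis, so total angular momentum is conserved.
Taking A's sense as positive: L = (0.3160)(1140) − (1.890)(91.4) = 187.5 kg·m²·rpm.
Combined I = 0.3160 + 1.890 = 2.206 kg·m².
ω_f = L / I = 187.5 / 2.206 = 84.99 rpm.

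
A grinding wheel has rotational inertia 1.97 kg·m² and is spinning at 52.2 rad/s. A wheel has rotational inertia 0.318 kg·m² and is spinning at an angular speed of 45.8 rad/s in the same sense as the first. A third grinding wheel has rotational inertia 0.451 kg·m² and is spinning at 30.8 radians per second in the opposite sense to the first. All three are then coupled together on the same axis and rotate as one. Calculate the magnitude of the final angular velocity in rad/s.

The coupling torques are internal; angular momentum about the shared axis is conserved.
Taking A's sense as positive: L = (1.970)(52.2) + (0.3180)(45.8) − (0.4510)(30.8) = 103.5 kg·m²·rad/s.
Combined I = 1.970 + 0.3180 + 0.4510 = 2.739 kg·m².
ω_f = L / I = 103.5 / 2.739 = 37.79 rad/s.

|ω_f| ≈ 37.8 rad/s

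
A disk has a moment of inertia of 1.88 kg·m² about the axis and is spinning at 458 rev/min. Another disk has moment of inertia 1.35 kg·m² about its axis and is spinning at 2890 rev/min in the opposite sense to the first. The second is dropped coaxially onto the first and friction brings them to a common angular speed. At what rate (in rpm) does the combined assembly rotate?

No external torque acts about the common axis, so total angular momentum is conserved.
Taking A's sense as positive: L = (1.880)(458) − (1.350)(2890) = -3040 kg·m²·rpm.
Combined I = 1.880 + 1.350 = 3.230 kg·m².
ω_f = L / I = -3040 / 3.230 = -941.3 rpm.

|ω_f| ≈ 941 rpm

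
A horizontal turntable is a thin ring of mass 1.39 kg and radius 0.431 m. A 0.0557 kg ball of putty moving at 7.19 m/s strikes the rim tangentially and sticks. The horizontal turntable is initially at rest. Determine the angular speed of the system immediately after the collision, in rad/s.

The axle reaction passes through the axle and exerts no torque about it; angular momentum about the axle is conserved through the impact.
I_p = (1.39)(0.431)² = 0.2582 kg·m². Taking the sense of the ball of putty's angular momentum as positive, L_{ball} = m v R = (0.0557)(7.19)(0.431) = 0.1726 kg·m²/s.
L_i = 0 + 0.1726 = 0.1726 kg·m²/s.
After sticking, I_f = I_p + m R² = 0.2582 + (0.0557)(0.431)² = 0.2686 kg·m².
ω_f = L_i / I_f = 0.1726 / 0.2686 = 0.6427 rad/s.

|ω_f| ≈ 0.643 rad/s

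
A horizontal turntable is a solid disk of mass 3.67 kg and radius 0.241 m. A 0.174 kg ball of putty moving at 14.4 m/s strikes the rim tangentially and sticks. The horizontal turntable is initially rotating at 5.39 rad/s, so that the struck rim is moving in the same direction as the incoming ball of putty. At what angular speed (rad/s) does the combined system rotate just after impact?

|ω_f| ≈ 10.1 rad/s

About the axle the impulsive forces during the collision are internal, so angular momentum about that axis is conserved.
I_p = ½(3.67)(0.241)² = 0.1066 kg·m². Taking the sense of the ball of putty's angular momentum as positive, L_{ball} = m v R = (0.174)(14.4)(0.241) = 0.6038 kg·m²/s.
L_i = +I_p ω_p + m v R = +(0.1066)(5.39) + 0.6038 = 1.178 kg·m²/s.
After sticking, I_f = I_p + m R² = 0.1066 + (0.174)(0.241)² = 0.1167 kg·m².
ω_f = L_i / I_f = 1.178 / 0.1167 = 10.10 rad/s.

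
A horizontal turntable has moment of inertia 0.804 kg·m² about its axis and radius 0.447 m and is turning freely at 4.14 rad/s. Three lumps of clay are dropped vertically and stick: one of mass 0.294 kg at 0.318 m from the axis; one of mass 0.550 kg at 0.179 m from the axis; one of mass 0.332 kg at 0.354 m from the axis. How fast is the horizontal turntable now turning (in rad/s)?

The added mass arrives with no angular momentum about the axis, and any external torque about the axis is negligible, so the system's angular momentum is conserved.
Added inertia Σmr² = (0.294)(0.318)² + (0.550)(0.179)² + (0.332)(0.354)² = 0.08896 kg·m²; I_f = 0.8040 + 0.08896 = 0.8930 kg·m².
ω_f = I_p ω_i / I_f = (0.8040)(4.14) / 0.8930 = 3.728 rad/s.

ω_f ≈ 3.73 rad/s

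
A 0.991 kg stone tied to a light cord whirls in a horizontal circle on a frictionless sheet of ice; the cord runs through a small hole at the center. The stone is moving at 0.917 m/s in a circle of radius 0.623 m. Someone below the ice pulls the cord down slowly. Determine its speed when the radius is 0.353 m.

The only horizontal force on the mass is along the cord (radial), so it exerts no torque about the hole and angular momentum m v r is conserved.
v₂ = v₁ r₁ / r₂ = (0.917)(0.623) / (0.353) = 1.618 m/s.

v₂ ≈ 1.62 m/s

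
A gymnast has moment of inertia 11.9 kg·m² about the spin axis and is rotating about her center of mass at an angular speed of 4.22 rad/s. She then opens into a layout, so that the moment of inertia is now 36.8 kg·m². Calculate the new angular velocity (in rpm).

ω₂ ≈ 13.0 rpm

With no external torque about the axis, L is conserved: I₁ω₁ = I₂ω₂.
ω₂ = I₁ω₁ / I₂ = (11.90)(4.22 rad/s) / (36.80) = 1.365 rad/s = 13.03 rpm.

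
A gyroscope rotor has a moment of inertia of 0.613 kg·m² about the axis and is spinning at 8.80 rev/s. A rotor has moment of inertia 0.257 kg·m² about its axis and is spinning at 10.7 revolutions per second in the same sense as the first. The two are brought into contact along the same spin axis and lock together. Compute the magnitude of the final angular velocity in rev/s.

|ω_f| ≈ 9.36 rev/s

No external torque acts about the common axis, so total angular momentum is conserved.
Taking A's sense as positive: L = (0.6130)(8.80) + (0.2570)(10.7) = 8.144 kg·m²·rev/s.
Combined I = 0.6130 + 0.2570 = 0.8700 kg·m².
ω_f = L / I = 8.144 / 0.8700 = 9.361 rev/s.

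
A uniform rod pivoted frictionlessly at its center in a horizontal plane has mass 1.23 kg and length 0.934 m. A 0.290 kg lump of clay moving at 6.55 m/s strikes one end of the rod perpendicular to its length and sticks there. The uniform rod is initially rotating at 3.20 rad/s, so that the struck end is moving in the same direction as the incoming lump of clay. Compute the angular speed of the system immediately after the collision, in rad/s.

The axle reaction passes through the pivot and exerts no torque about it; angular momentum about the pivot is conserved through the impact.
I_p = (1/12)(1.23)(0.934)² = 0.08942 kg·m². Taking the sense of the lump of clay's angular momentum as positive, L_{lump} = m v R = (0.290)(6.55)(0.934/2) = 0.8871 kg·m²/s.
L_i = +I_p ω_p + m v R = +(0.08942)(3.20) + 0.8871 = 1.173 kg·m²/s.
After sticking, I_f = I_p + m R² = 0.08942 + (0.290)(0.934/2)² = 0.1527 kg·m².
ω_f = L_i / I_f = 1.173 / 0.1527 = 7.685 rad/s.

|ω_f| ≈ 7.68 rad/s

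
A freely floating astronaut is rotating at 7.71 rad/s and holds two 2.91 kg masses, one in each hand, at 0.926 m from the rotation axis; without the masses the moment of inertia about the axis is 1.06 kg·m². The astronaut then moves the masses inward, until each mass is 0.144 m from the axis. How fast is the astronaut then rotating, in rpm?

No external torque acts about the spin axis, so angular momentum is conserved.
I₁ = 1.06 + 2(2.91)(0.926)² = 6.051 kg·m²; I₂ = 1.06 + 2(2.91)(0.144)² = 1.181 kg·m².
ω₂ = I₁ω₁ / I₂ = (6.051)(7.71 rad/s) / (1.181) = 39.51 rad/s = 377.3 rpm.

ω₂ ≈ 377 rpm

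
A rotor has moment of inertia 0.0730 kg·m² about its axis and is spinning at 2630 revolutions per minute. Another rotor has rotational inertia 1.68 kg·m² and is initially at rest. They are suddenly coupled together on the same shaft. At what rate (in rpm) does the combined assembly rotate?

The coupling torques are internal; angular momentum about the shared axis is conserved.
Taking A's sense as positive: L = (0.07300)(2630) = 192.0 kg·m²·rpm.
Combined I = 0.07300 + 1.680 = 1.753 kg·m².
ω_f = L / I = 192.0 / 1.753 = 109.5 rpm.

|ω_f| ≈ 110 rpm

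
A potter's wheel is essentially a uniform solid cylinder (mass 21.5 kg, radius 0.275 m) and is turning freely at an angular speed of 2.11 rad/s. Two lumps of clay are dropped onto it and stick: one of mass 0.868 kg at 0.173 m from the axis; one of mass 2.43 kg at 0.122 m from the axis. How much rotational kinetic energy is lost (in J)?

The added mass arrives with no angular momentum about the axis, and any external torque about the axis is negligible, so the system's angular momentum is conserved.
I_p = ½(21.5)(0.275)² = 0.8130 kg·m².
Added inertia Σmr² = (0.868)(0.173)² + (2.43)(0.122)² = 0.06215 kg·m²; I_f = 0.8130 + 0.06215 = 0.8751 kg·m².
ω_f = I_p ω_i / I_f = (0.8130)(2.11) / 0.8751 = 1.960 rad/s.
KE_i = ½(0.8130)(2.110 rad/s)² = 1.810 J; KE_f = ½(0.8751)(1.960)² = 1.681 J.

energy lost ≈ 0.129 J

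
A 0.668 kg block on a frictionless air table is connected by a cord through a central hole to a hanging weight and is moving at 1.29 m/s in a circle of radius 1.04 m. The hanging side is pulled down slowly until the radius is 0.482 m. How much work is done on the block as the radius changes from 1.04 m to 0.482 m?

W ≈ 2.03 J

Central (radial) force ⇒ zero torque about the center ⇒ m v r is constant.
v₂ = v₁ r₁ / r₂ = (1.29)(1.04) / (0.482) = 2.783 m/s.
W = ΔKE = ½m(v₂² − v₁²) = 2.032 J.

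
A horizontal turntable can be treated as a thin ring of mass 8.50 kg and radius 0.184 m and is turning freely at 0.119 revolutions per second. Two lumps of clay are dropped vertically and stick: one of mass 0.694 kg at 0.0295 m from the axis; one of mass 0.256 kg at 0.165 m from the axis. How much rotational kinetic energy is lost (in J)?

The added mass arrives with no angular momentum about the axis, and any external torque about the axis is negligible, so the system's angular momentum is conserved.
I_p = (8.50)(0.184)² = 0.2878 kg·m².
Added inertia Σmr² = (0.694)(0.0295)² + (0.256)(0.165)² = 0.007574 kg·m²; I_f = 0.2878 + 0.007574 = 0.2953 kg·m².
ω_f = I_p ω_i / I_f = (0.2878)(0.119) / 0.2953 = 0.1159 rev/s.
KE_i = ½(0.2878)(0.7477 rad/s)² = 0.08044 J; KE_f = ½(0.2953)(0.7285)² = 0.07838 J.

energy lost ≈ 0.00206 J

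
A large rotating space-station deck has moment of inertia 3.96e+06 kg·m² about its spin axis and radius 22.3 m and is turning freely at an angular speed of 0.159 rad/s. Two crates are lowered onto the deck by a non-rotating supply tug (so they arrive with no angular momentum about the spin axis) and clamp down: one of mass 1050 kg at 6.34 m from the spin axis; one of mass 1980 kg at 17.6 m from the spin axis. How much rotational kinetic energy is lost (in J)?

energy lost ≈ 7110 J

The added mass arrives with no angular momentum about the spin axis, and any external torque about the spin axis is negligible, so the system's angular momentum is conserved.
Added inertia Σmr² = (1050)(6.34)² + (1980)(17.6)² = 6.555e+05 kg·m²; I_f = 3.960e+06 + 6.555e+05 = 4.616e+06 kg·m².
ω_f = I_p ω_i / I_f = (3.960e+06)(0.159) / 4.616e+06 = 0.1364 rad/s.
KE_i = ½(3.960e+06)(0.1590 rad/s)² = 50060 J; KE_f = ½(4.616e+06)(0.1364)² = 42950 J.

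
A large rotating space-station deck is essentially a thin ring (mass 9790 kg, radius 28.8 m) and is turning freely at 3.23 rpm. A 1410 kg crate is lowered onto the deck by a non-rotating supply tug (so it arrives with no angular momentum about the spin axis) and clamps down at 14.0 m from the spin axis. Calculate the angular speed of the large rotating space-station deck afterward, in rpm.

The added mass arrives with no angular momentum about the spin axis, and any external torque about the spin axis is negligible, so the system's angular momentum is conserved.
I_p = (9790)(28.8)² = 8.120e+06 kg·m².
Added inertia Σmr² = (1410)(14.0)² = 2.764e+05 kg·m²; I_f = 8.120e+06 + 2.764e+05 = 8.397e+06 kg·m².
ω_f = I_p ω_i / I_f = (8.120e+06)(3.23) / 8.397e+06 = 3.124 rpm.

ω_f ≈ 3.12 rpm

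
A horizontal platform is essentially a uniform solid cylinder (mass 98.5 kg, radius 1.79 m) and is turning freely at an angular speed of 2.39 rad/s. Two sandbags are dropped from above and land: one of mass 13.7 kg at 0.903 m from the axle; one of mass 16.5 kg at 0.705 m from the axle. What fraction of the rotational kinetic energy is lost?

The added mass arrives with no angular momentum about the axle, and any external torque about the axle is negligible, so the system's angular momentum is conserved.
I_p = ½(98.5)(1.79)² = 157.8 kg·m².
Added inertia Σmr² = (13.7)(0.903)² + (16.5)(0.705)² = 19.37 kg·m²; I_f = 157.8 + 19.37 = 177.2 kg·m².
ω_f = I_p ω_i / I_f = (157.8)(2.39) / 177.2 = 2.129 rad/s.
KE_i = ½(157.8)(2.390 rad/s)² = 450.7 J; KE_f = ½(177.2)(2.129)² = 401.4 J.
Fraction lost = 0.1093.

fraction ≈ 0.109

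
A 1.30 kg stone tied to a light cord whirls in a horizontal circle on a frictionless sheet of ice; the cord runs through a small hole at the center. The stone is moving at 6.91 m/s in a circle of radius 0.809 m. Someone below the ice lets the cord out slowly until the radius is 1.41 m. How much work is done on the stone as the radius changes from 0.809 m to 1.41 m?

W ≈ -20.8 J

The only horizontal force on the mass is along the cord (radial), so it exerts no torque about the hole and angular momentum m v r is conserved.
v₂ = v₁ r₁ / r₂ = (6.91)(0.809) / (1.41) = 3.965 m/s.
W = ΔKE = ½m(v₂² − v₁²) = -20.82 J.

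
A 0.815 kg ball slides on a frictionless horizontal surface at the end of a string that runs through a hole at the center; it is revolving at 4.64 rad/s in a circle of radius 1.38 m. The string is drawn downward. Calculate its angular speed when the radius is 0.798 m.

ω₂ ≈ 13.9 rad/s

No torque about the axis ⇒ m r₁² ω₁ = m r₂² ω₂.
ω₂ = ω₁ (r₁/r₂)² = (4.64)(1.38/0.798)² = 13.88 rad/s.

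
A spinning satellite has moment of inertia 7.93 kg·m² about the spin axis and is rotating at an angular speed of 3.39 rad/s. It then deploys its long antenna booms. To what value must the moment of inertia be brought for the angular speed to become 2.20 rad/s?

I₂ ≈ 12.2 kg·m²

With no external torque about the axis, L is conserved: I₁ω₁ = I₂ω₂.
I₂ = I₁ω₁ / ω₂ = (7.93)(3.39) / (2.20) = 12.22 kg·m².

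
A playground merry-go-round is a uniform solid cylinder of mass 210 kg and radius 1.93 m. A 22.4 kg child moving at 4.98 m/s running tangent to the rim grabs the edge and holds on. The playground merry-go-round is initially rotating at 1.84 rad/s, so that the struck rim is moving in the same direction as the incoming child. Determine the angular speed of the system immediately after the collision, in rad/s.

|ω_f| ≈ 1.97 rad/s

The axle reaction passes through the axle and exerts no torque about it; angular momentum about the axle is conserved through the impact.
I_p = ½(210)(1.93)² = 391.1 kg·m². Taking the sense of the child's angular momentum as positive, L_{child} = m v R = (22.4)(4.98)(1.93) = 215.3 kg·m²/s.
L_i = +I_p ω_p + m v R = +(391.1)(1.84) + 215.3 = 934.9 kg·m²/s.
After sticking, I_f = I_p + m R² = 391.1 + (22.4)(1.93)² = 474.6 kg·m².
ω_f = L_i / I_f = 934.9 / 474.6 = 1.970 rad/s.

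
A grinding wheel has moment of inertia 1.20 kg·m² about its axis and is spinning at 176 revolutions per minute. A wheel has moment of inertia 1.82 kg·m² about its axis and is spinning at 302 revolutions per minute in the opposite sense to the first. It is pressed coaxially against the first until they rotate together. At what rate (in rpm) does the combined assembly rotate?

|ω_f| ≈ 112 rpm

The coupling torques are internal; angular momentum about the shared axis is conserved.
Taking A's sense as positive: L = (1.200)(176) − (1.820)(302) = -338.4 kg·m²·rpm.
Combined I = 1.200 + 1.820 = 3.020 kg·m².
ω_f = L / I = -338.4 / 3.020 = -112.1 rpm.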